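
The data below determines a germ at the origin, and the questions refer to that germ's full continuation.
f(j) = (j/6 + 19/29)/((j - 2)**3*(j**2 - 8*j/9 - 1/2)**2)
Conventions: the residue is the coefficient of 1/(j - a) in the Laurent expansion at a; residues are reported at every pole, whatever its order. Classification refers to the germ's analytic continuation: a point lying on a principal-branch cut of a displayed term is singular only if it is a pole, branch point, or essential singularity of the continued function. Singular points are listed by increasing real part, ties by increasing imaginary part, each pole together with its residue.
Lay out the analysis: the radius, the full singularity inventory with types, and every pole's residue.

Radius of convergence at 0: -4/9 + (1/18)*sqrt(226).
At 4/9 - (1/18)*sqrt(226): a pole of order 2; residue -35789472/26782109 + (58872296205/683961499642)*sqrt(226).
At 4/9 + (1/18)*sqrt(226): a pole of order 2; residue -35789472/26782109 - (58872296205/683961499642)*sqrt(226).
At 2: a pole of order 3; residue 71578944/26782109.

Denominator factor (j - 2)^3: pole of order 3 at 2, modulus 2.
Denominator factor (j**2 - 8*j/9 - 1/2)^2: discriminant 226/81, real irrational roots 4/9 + (1/18)*sqrt(226) and 4/9 - (1/18)*sqrt(226); poles of order 2, moduli 4/9 + (1/18)*sqrt(226) and -4/9 + (1/18)*sqrt(226).
The radius of convergence is the smallest modulus among the singular points: -4/9 + (1/18)*sqrt(226).
The factor j**2 - 8*j/9 - 1/2 splits as (j - a)(j - a') with a = 4/9 - (1/18)*sqrt(226), a' = 4/9 + (1/18)*sqrt(226). At the order-2 pole a set g(j) = (j - a)^2*f(j) = [(j/6 + 19/29)/(j - 2)**3] / (j - a')^2.
Order-2 pole: residue = g'(a); g'(4/9 - (1/18)*sqrt(226)) = -35789472/26782109 + (58872296205/683961499642)*sqrt(226), so the residue is -35789472/26782109 + (58872296205/683961499642)*sqrt(226).
The factor j**2 - 8*j/9 - 1/2 splits as (j - a)(j - a') with a = 4/9 + (1/18)*sqrt(226), a' = 4/9 - (1/18)*sqrt(226). At the order-2 pole a set g(j) = (j - a)^2*f(j) = [(j/6 + 19/29)/(j - 2)**3] / (j - a')^2.
Order-2 pole: residue = g'(a); g'(4/9 + (1/18)*sqrt(226)) = -35789472/26782109 - (58872296205/683961499642)*sqrt(226), so the residue is -35789472/26782109 - (58872296205/683961499642)*sqrt(226).
At the order-3 pole 2 set g(j) = (j - (2))^3*f(j) = (j/6 + 19/29)/(j**2 - 8*j/9 - 1/2)**2.
Order-3 pole: residue = g''(a)/2; g''(2) = 143157888/26782109, so the residue is 71578944/26782109.
List the singular points by increasing real part (a conjugate pair: the negative imaginary part first).


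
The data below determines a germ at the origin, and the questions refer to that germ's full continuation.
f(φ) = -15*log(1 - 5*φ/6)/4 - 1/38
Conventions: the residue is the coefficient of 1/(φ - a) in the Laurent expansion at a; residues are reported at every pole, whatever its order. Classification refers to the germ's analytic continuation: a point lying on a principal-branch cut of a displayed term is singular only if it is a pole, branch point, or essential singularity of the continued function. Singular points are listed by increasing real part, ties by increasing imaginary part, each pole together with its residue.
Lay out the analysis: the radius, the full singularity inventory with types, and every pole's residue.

Branch term (-15/4)*log(1 - φ/(6/5)): its argument vanishes at φ = 6/5, a logarithmic branch point, modulus 6/5.
The radius of convergence is the smallest modulus among the singular points: 6/5.

Radius of convergence at 0: 6/5.
At 6/5: a logarithmic branch point.


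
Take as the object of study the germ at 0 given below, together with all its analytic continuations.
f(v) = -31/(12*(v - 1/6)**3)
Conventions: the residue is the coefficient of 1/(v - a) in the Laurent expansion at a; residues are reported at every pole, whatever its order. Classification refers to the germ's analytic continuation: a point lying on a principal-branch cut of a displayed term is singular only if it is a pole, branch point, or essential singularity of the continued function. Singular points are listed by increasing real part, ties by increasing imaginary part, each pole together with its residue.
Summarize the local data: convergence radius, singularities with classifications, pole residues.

Denominator factor (v - 1/6)^3: pole of order 3 at 1/6, modulus 1/6.
The radius of convergence is the smallest modulus among the singular points: 1/6.
At the order-3 pole 1/6 set g(v) = (v - (1/6))^3*f(v) = -31/12.
Order-3 pole: residue = g''(a)/2; g''(1/6) = 0, so the residue is 0.

Radius of convergence at 0: 1/6.
At 1/6: a pole of order 3; residue 0.


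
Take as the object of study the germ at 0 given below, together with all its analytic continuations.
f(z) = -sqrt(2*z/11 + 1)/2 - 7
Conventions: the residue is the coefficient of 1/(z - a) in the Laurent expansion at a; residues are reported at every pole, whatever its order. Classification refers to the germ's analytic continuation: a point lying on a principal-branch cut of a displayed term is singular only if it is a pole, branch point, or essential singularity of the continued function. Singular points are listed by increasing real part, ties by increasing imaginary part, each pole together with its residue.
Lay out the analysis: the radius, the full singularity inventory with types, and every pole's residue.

Branch term (-1/2)*sqrt(1 - z/(-11/2)): its argument vanishes at z = -11/2, a square-root branch point, modulus 11/2.
The radius of convergence is the smallest modulus among the singular points: 11/2.

Radius of convergence at 0: 11/2.
At -11/2: an algebraic (square-root) branch point.


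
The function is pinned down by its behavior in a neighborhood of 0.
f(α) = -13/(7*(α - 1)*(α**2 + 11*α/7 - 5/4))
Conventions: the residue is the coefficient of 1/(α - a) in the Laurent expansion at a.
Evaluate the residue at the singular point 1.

At the order-1 pole 1 set g(α) = (α - (1))*f(α) = -13/(7*(α**2 + 11*α/7 - 5/4)).
Simple pole: residue = g(a) at a = 1, which is -52/37.

The residue is -52/37.


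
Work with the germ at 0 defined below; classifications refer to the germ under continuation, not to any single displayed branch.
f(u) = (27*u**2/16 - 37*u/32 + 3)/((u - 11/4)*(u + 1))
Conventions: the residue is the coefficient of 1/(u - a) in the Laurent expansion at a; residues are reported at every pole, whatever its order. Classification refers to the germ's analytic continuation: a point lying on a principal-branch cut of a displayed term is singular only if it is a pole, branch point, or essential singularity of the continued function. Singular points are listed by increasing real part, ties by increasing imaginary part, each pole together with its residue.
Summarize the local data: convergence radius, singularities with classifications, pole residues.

Radius of convergence at 0: 1.
At -1: a pole of order 1; residue -187/120.
At 11/4: a pole of order 1; residue 3221/960.

Denominator factor (u - 11/4): pole of order 1 at 11/4, modulus 11/4.
Denominator factor (u + 1): pole of order 1 at -1, modulus 1.
The radius of convergence is the smallest modulus among the singular points: 1.
At the order-1 pole -1 set g(u) = (u - (-1))*f(u) = (27*u**2/16 - 37*u/32 + 3)/(u - 11/4).
Simple pole: residue = g(a) at a = -1, which is -187/120.
At the order-1 pole 11/4 set g(u) = (u - (11/4))*f(u) = (27*u**2/16 - 37*u/32 + 3)/(u + 1).
Simple pole: residue = g(a) at a = 11/4, which is 3221/960.
List the singular points by increasing real part (a conjugate pair: the negative imaginary part first).


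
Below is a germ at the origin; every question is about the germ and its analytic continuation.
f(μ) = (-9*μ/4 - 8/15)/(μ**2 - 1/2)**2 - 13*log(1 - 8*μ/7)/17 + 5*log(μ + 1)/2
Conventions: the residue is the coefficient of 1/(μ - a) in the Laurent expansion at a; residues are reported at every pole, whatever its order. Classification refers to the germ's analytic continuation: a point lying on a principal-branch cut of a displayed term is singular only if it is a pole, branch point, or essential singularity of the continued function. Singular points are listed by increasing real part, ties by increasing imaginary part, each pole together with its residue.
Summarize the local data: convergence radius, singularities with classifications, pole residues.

Denominator factor (μ**2 - 1/2)^2: discriminant 2, real irrational roots (1/2)*sqrt(2) and -(1/2)*sqrt(2); poles of order 2, moduli (1/2)*sqrt(2) and (1/2)*sqrt(2).
Branch term (5/2)*log(1 - μ/(-1)): its argument vanishes at μ = -1, a logarithmic branch point, modulus 1.
Branch term (-13/17)*log(1 - μ/(7/8)): its argument vanishes at μ = 7/8, a logarithmic branch point, modulus 7/8.
The radius of convergence is the smallest modulus among the singular points: (1/2)*sqrt(2).
The branch terms are analytic at -(1/2)*sqrt(2) and contribute nothing to the residue; only the rational part matters.
The factor μ**2 - 1/2 splits as (μ - a)(μ - a') with a = -(1/2)*sqrt(2), a' = (1/2)*sqrt(2). At the order-2 pole a set g(μ) = (μ - a)^2*(rational part) = [-9*μ/4 - 8/15] / (μ - a')^2.
Order-2 pole: residue = g'(a); g'(-(1/2)*sqrt(2)) = -(4/15)*sqrt(2), so the residue is -(4/15)*sqrt(2).
The branch terms are analytic at (1/2)*sqrt(2) and contribute nothing to the residue; only the rational part matters.
The factor μ**2 - 1/2 splits as (μ - a)(μ - a') with a = (1/2)*sqrt(2), a' = -(1/2)*sqrt(2). At the order-2 pole a set g(μ) = (μ - a)^2*(rational part) = [-9*μ/4 - 8/15] / (μ - a')^2.
Order-2 pole: residue = g'(a); g'((1/2)*sqrt(2)) = (4/15)*sqrt(2), so the residue is (4/15)*sqrt(2).
List the singular points by increasing real part (a conjugate pair: the negative imaginary part first).

Radius of convergence at 0: (1/2)*sqrt(2).
At -1: a logarithmic branch point.
At -(1/2)*sqrt(2): a pole of order 2; residue -(4/15)*sqrt(2).
At (1/2)*sqrt(2): a pole of order 2; residue (4/15)*sqrt(2).
At 7/8: a logarithmic branch point.


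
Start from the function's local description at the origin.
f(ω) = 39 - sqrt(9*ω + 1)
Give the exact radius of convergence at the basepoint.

Branch term (-1)*sqrt(1 - ω/(-1/9)): its argument vanishes at ω = -1/9, a square-root branch point, modulus 1/9.
The radius of convergence is the smallest modulus among the singular points: 1/9.

The radius of convergence is 1/9.


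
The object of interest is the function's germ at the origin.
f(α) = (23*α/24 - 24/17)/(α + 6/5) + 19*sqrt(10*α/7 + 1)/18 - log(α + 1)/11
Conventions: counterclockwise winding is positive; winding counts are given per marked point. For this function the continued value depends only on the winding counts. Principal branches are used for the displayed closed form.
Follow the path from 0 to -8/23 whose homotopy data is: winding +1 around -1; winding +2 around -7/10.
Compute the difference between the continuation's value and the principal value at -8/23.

The rational part is single-valued and drops out of the difference; each branch term changes only by its own monodromy.
(19/18)*sqrt(1 - α/(-7/10)): winding +2 is even, the square root returns to the same sheet, contribution 0.
(-1/11)*log(1 - α/(-1)): each positive loop around -1 adds 2*pi*i to the log, so winding +1 contributes (-1/11)*(1)*2*pi*i = -(2/11)*pi*i.
Summing the contributions at α = -8/23 gives -(2/11)*pi*i.

Continued minus principal equals -(2/11)*pi*i.


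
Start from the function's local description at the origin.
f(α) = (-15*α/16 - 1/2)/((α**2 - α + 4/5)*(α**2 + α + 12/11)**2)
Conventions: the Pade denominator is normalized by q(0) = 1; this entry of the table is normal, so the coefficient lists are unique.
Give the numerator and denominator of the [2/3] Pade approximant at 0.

The Pade approximant has numerator coefficients [-605/1152, -6178854715/28533777408, 45384255895/28533777408]; denominator coefficients [1, -32670277/37153356, 219628727/445840272, -2473943489/1783361088].

Taylor coefficients needed (expand at 0): a_0 = -605/1152, a_1 = -18755/27648, a_2 = 138545/110592, a_3 = 1407835/1990656, a_4 = -2795705/2985984, a_5 = 108198805/191102976.
Write the denominator as Q(α) = 1 + q1*α + q2*α^2 + q3*α^3. Requiring Q*f - P = O(α^6) with deg P <= 2 kills the coefficients of α^3..α^5 in Q*f:
  α^3: a_3 + q1*a_2 + q2*a_1 + q3*a_0 = 0, i.e. 1407835/1990656 + (138545/110592)*q1 + (-18755/27648)*q2 + (-605/1152)*q3 = 0.
  α^4: a_4 + q1*a_3 + q2*a_2 + q3*a_1 = 0, i.e. -2795705/2985984 + (1407835/1990656)*q1 + (138545/110592)*q2 + (-18755/27648)*q3 = 0.
  α^5: a_5 + q1*a_4 + q2*a_3 + q3*a_2 = 0, i.e. 108198805/191102976 + (-2795705/2985984)*q1 + (1407835/1990656)*q2 + (138545/110592)*q3 = 0.
Solving this linear system: q1 = -32670277/37153356, q2 = 219628727/445840272, q3 = -2473943489/1783361088.
The numerator is Q*f truncated at degree 2: P0 = a_0 = -605/1152; P1 = a_1 + q1*a_0 = -6178854715/28533777408; P2 = a_2 + q1*a_1 + q2*a_0 = 45384255895/28533777408.


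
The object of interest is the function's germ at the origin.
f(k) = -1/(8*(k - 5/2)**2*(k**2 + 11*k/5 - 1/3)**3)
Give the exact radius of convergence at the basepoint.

Denominator factor (k**2 + 11*k/5 - 1/3)^3: discriminant 463/75, real irrational roots -11/10 + (1/30)*sqrt(1389) and -11/10 - (1/30)*sqrt(1389); poles of order 3, moduli -11/10 + (1/30)*sqrt(1389) and 11/10 + (1/30)*sqrt(1389).
Denominator factor (k - 5/2)^2: pole of order 2 at 5/2, modulus 5/2.
The radius of convergence is the smallest modulus among the singular points: -11/10 + (1/30)*sqrt(1389).

The radius of convergence is -11/10 + (1/30)*sqrt(1389).


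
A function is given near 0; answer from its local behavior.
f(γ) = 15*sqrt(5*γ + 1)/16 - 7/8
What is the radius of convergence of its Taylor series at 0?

The radius of convergence is 1/5.

Branch term (15/16)*sqrt(1 - γ/(-1/5)): its argument vanishes at γ = -1/5, a square-root branch point, modulus 1/5.
The radius of convergence is the smallest modulus among the singular points: 1/5.


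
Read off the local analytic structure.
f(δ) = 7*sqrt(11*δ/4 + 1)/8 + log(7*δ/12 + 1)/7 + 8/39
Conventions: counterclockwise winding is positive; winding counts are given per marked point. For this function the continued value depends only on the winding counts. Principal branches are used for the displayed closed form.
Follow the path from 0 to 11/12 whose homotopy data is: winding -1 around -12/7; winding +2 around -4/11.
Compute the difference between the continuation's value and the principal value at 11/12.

Continued minus principal equals -(2/7)*pi*i.

The rational part is single-valued and drops out of the difference; each branch term changes only by its own monodromy.
(7/8)*sqrt(1 - δ/(-4/11)): winding +2 is even, the square root returns to the same sheet, contribution 0.
(1/7)*log(1 - δ/(-12/7)): each positive loop around -12/7 adds 2*pi*i to the log, so winding -1 contributes (1/7)*(-1)*2*pi*i = -(2/7)*pi*i.
Summing the contributions at δ = 11/12 gives -(2/7)*pi*i.


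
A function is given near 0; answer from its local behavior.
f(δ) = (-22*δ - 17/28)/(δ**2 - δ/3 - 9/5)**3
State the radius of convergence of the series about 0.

The radius of convergence is -1/6 + (1/30)*sqrt(1645).

Denominator factor (δ**2 - δ/3 - 9/5)^3: discriminant 329/45, real irrational roots 1/6 + (1/30)*sqrt(1645) and 1/6 - (1/30)*sqrt(1645); poles of order 3, moduli 1/6 + (1/30)*sqrt(1645) and -1/6 + (1/30)*sqrt(1645).
The radius of convergence is the smallest modulus among the singular points: -1/6 + (1/30)*sqrt(1645).


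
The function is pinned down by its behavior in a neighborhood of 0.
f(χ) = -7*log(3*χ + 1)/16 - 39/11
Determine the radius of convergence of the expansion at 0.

The radius of convergence is 1/3.

Branch term (-7/16)*log(1 - χ/(-1/3)): its argument vanishes at χ = -1/3, a logarithmic branch point, modulus 1/3.
The radius of convergence is the smallest modulus among the singular points: 1/3.


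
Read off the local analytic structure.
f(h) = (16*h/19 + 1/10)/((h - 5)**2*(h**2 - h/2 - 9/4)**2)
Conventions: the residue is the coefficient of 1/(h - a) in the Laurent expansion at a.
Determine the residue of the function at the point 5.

The residue is -43808/5609655.

At the order-2 pole 5 set g(h) = (h - (5))^2*f(h) = (16*h/19 + 1/10)/(h**2 - h/2 - 9/4)**2.
Order-2 pole: residue = g'(a); g'(5) = -43808/5609655, so the residue is -43808/5609655.


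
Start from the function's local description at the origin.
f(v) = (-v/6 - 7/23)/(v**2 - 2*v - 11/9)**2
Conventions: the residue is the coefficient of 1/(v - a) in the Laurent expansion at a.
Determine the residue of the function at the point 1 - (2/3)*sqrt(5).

The residue is -(117/7360)*sqrt(5).

The factor v**2 - 2*v - 11/9 splits as (v - a)(v - a') with a = 1 - (2/3)*sqrt(5), a' = 1 + (2/3)*sqrt(5). At the order-2 pole a set g(v) = (v - a)^2*f(v) = [-v/6 - 7/23] / (v - a')^2.
Order-2 pole: residue = g'(a); g'(1 - (2/3)*sqrt(5)) = -(117/7360)*sqrt(5), so the residue is -(117/7360)*sqrt(5).


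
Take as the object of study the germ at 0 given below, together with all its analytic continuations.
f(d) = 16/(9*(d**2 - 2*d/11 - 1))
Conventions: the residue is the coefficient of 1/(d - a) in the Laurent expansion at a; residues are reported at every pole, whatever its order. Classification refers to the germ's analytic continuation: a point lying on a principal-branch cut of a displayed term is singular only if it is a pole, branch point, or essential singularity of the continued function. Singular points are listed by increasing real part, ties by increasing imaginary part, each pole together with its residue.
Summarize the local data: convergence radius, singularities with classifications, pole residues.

Denominator factor (d**2 - 2*d/11 - 1): discriminant 488/121, real irrational roots 1/11 + (1/11)*sqrt(122) and 1/11 - (1/11)*sqrt(122); poles of order 1, moduli 1/11 + (1/11)*sqrt(122) and -1/11 + (1/11)*sqrt(122).
The radius of convergence is the smallest modulus among the singular points: -1/11 + (1/11)*sqrt(122).
The factor d**2 - 2*d/11 - 1 splits as (d - a)(d - a') with a = 1/11 - (1/11)*sqrt(122), a' = 1/11 + (1/11)*sqrt(122). At the order-1 pole a set g(d) = (d - a)*f(d) = [16/9] / (d - a').
Simple pole: residue = g(a) at a = 1/11 - (1/11)*sqrt(122), which is -(44/549)*sqrt(122).
The factor d**2 - 2*d/11 - 1 splits as (d - a)(d - a') with a = 1/11 + (1/11)*sqrt(122), a' = 1/11 - (1/11)*sqrt(122). At the order-1 pole a set g(d) = (d - a)*f(d) = [16/9] / (d - a').
Simple pole: residue = g(a) at a = 1/11 + (1/11)*sqrt(122), which is (44/549)*sqrt(122).
List the singular points by increasing real part (a conjugate pair: the negative imaginary part first).

Radius of convergence at 0: -1/11 + (1/11)*sqrt(122).
At 1/11 - (1/11)*sqrt(122): a pole of order 1; residue -(44/549)*sqrt(122).
At 1/11 + (1/11)*sqrt(122): a pole of order 1; residue (44/549)*sqrt(122).


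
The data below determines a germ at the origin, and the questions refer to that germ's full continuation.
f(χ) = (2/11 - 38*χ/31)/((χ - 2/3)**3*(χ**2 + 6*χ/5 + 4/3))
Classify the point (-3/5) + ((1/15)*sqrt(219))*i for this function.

The point is a pole of order 1.

The denominator factor χ**2 + 6*χ/5 + 4/3 vanishes at (-3/5) + ((1/15)*sqrt(219))*i and appears to the power 1; the numerator there equals (1564/1705) - ((38/465)*sqrt(219))*i, nonzero, and no other factor vanishes.
Hence a pole whose order is the multiplicity, 1.


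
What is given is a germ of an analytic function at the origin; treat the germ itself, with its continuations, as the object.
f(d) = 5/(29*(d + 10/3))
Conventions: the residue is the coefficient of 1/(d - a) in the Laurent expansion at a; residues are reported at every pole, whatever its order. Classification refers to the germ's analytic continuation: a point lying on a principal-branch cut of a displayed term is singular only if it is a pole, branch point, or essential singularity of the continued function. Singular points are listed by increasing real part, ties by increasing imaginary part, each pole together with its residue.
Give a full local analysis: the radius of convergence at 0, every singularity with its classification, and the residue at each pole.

Radius of convergence at 0: 10/3.
At -10/3: a pole of order 1; residue 5/29.

Denominator factor (d + 10/3): pole of order 1 at -10/3, modulus 10/3.
The radius of convergence is the smallest modulus among the singular points: 10/3.
At the order-1 pole -10/3 set g(d) = (d - (-10/3))*f(d) = 5/29.
Simple pole: residue = g(a) at a = -10/3, which is 5/29.


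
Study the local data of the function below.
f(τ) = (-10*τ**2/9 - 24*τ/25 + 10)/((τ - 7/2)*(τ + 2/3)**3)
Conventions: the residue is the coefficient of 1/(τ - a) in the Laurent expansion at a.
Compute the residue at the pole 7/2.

The residue is -37644/390625.

At the order-1 pole 7/2 set g(τ) = (τ - (7/2))*f(τ) = (-10*τ**2/9 - 24*τ/25 + 10)/(τ + 2/3)**3.
Simple pole: residue = g(a) at a = 7/2, which is -37644/390625.


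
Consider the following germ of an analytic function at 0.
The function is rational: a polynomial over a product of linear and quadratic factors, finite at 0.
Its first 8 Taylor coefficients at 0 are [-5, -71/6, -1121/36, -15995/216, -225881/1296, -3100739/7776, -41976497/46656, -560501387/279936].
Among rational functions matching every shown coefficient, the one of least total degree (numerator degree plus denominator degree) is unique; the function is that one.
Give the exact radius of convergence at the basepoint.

The radius of convergence is 1/2.

No rational of total degree below 5 reproduces all 8 coefficients; solving the [2/3] Pade equations on them gives f(w) = (9*w**2/10 + 6*w/5 - 3/2)/((w - 1/2)**2*(w + 6/5)), whose expansion matches every shown term.
Denominator factor (w - 1/2)^2: pole of order 2 at 1/2, modulus 1/2.
Denominator factor (w + 6/5): pole of order 1 at -6/5, modulus 6/5.
The radius of convergence is the smallest modulus among the singular points: 1/2.


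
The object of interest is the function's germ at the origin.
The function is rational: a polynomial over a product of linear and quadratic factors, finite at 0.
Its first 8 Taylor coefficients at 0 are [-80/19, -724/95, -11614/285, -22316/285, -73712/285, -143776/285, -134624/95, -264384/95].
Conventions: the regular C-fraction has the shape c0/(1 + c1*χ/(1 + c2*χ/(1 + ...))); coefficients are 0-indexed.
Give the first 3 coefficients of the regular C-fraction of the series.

The regular C-fraction coefficients are [-80/19, -181/100, -192067/54300].

Taylor coefficients (read off): a_0 = -80/19, a_1 = -724/95, a_2 = -11614/285.
c0 = a_0 = -80/19. Peel one level at a time: if S = 1 + c*χ/S' with S'(0) = 1, then c is the χ-coefficient of S and S' = c*χ/(S - 1).
S_1 = c0/f = 1 + (-181/100)*χ + (-192067/30000)*χ^2 + ...; c1 = -181/100.
S_2 = c1*χ/(S_1 - 1) = 1 + (-192067/54300)*χ + ...; c2 = -192067/54300.


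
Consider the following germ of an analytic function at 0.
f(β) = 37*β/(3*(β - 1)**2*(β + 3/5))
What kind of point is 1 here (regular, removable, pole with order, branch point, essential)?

The point is a pole of order 2.

The denominator factor β - 1 vanishes at 1 and appears to the power 2; the numerator there equals 37/3, nonzero, and no other factor vanishes.
Hence a pole whose order is the multiplicity, 2.


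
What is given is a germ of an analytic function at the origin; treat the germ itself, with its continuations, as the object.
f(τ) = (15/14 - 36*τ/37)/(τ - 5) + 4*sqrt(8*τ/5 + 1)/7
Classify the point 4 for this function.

Denominator factors: τ - 5 = -1 at τ = 4 — none vanishes.
Branch term sqrt(1 - τ/(-5/8)): argument at 4 is 37/5, nonzero, so 4 is not its branch point (a point on a principal cut is still regular for the continued germ).
So the germ continues analytically to 4.

The point is a regular point.


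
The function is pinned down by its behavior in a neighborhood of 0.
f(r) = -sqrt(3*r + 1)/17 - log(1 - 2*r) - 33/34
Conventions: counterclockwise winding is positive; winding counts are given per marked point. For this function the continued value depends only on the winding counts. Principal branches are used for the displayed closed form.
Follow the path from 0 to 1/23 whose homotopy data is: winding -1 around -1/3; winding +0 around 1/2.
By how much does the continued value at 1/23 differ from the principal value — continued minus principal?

Continued minus principal equals (2/391)*sqrt(598).

The rational part is single-valued and drops out of the difference; each branch term changes only by its own monodromy.
(-1/17)*sqrt(1 - r/(-1/3)): winding -1 is odd, the square root flips sign, contributing -2*(-1/17)*sqrt(1 - (1/23)/(-1/3)) = -2*(-1/17)*sqrt(26/23) = (2/391)*sqrt(598).
(-1)*log(1 - r/(1/2)): winding 0 around 1/2, so this term returns to its principal value, contribution 0.
Summing the contributions at r = 1/23 gives (2/391)*sqrt(598).


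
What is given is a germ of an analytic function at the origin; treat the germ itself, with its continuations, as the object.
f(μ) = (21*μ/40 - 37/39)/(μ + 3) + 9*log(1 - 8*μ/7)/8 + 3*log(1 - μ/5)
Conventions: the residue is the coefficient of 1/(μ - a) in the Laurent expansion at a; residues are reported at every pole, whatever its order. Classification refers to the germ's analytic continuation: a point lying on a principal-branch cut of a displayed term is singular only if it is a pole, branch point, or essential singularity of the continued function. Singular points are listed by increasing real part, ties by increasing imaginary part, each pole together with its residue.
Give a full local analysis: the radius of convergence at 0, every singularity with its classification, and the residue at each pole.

Radius of convergence at 0: 7/8.
At -3: a pole of order 1; residue -3937/1560.
At 7/8: a logarithmic branch point.
At 5: a logarithmic branch point.

Denominator factor (μ + 3): pole of order 1 at -3, modulus 3.
Branch term (3)*log(1 - μ/(5)): its argument vanishes at μ = 5, a logarithmic branch point, modulus 5.
Branch term (9/8)*log(1 - μ/(7/8)): its argument vanishes at μ = 7/8, a logarithmic branch point, modulus 7/8.
The radius of convergence is the smallest modulus among the singular points: 7/8.
The branch terms are analytic at -3 and contribute nothing to the residue; only the rational part matters.
At the order-1 pole -3 set g(μ) = (μ - (-3))*(rational part) = 21*μ/40 - 37/39.
Simple pole: residue = g(a) at a = -3, which is -3937/1560.
List the singular points by increasing real part (a conjugate pair: the negative imaginary part first).


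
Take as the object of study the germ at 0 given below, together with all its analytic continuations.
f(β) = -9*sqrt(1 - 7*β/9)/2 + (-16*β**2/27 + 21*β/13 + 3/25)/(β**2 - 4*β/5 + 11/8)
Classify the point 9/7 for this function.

The point is an algebraic (square-root) branch point.

The term (-9/2)*sqrt(1 - β/(9/7)) has argument 1 - 9/7/(9/7) = 0 at 9/7: a square-root (algebraic, two-sheeted) branch point; the remaining terms are analytic or single-valued there.


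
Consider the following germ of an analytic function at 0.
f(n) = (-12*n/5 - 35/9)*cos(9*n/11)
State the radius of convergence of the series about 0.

The factor cos(9*n/11) is entire and contributes no finite singular point.
The polynomial part has no poles.
No finite singular points: the Taylor series at 0 converges everywhere.

The radius of convergence is infinite.


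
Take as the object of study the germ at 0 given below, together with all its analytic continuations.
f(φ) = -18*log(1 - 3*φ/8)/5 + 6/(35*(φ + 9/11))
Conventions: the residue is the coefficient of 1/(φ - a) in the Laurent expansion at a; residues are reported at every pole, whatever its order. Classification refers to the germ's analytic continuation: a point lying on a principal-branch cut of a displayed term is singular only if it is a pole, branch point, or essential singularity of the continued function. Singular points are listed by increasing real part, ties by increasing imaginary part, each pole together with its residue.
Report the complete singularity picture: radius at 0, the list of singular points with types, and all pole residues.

Denominator factor (φ + 9/11): pole of order 1 at -9/11, modulus 9/11.
Branch term (-18/5)*log(1 - φ/(8/3)): its argument vanishes at φ = 8/3, a logarithmic branch point, modulus 8/3.
The radius of convergence is the smallest modulus among the singular points: 9/11.
The branch term is analytic at -9/11 and contributes nothing to the residue; only the rational part matters.
At the order-1 pole -9/11 set g(φ) = (φ - (-9/11))*(rational part) = 6/35.
Simple pole: residue = g(a) at a = -9/11, which is 6/35.
List the singular points by increasing real part (a conjugate pair: the negative imaginary part first).

Radius of convergence at 0: 9/11.
At -9/11: a pole of order 1; residue 6/35.
At 8/3: a logarithmic branch point.


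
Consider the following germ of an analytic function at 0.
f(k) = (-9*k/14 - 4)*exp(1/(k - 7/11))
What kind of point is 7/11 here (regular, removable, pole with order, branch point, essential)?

The exponent 1/(k - (7/11)) has a pole at 7/11, so exp(1/(k - (7/11))) takes every nonzero value near it: an essential singularity (not a pole of any order).

The point is an essential singularity.


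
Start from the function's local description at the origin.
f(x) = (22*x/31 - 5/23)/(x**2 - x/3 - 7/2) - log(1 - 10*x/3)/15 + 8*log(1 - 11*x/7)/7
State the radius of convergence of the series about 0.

Denominator factor (x**2 - x/3 - 7/2): discriminant 127/9, real irrational roots 1/6 + (1/6)*sqrt(127) and 1/6 - (1/6)*sqrt(127); poles of order 1, moduli 1/6 + (1/6)*sqrt(127) and -1/6 + (1/6)*sqrt(127).
Branch term (8/7)*log(1 - x/(7/11)): its argument vanishes at x = 7/11, a logarithmic branch point, modulus 7/11.
Branch term (-1/15)*log(1 - x/(3/10)): its argument vanishes at x = 3/10, a logarithmic branch point, modulus 3/10.
The radius of convergence is the smallest modulus among the singular points: 3/10.

The radius of convergence is 3/10.


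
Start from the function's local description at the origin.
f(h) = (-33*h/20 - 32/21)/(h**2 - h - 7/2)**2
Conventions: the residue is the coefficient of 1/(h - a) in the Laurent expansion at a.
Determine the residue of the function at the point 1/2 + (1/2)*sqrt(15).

The residue is (1973/94500)*sqrt(15).

The factor h**2 - h - 7/2 splits as (h - a)(h - a') with a = 1/2 + (1/2)*sqrt(15), a' = 1/2 - (1/2)*sqrt(15). At the order-2 pole a set g(h) = (h - a)^2*f(h) = [-33*h/20 - 32/21] / (h - a')^2.
Order-2 pole: residue = g'(a); g'(1/2 + (1/2)*sqrt(15)) = (1973/94500)*sqrt(15), so the residue is (1973/94500)*sqrt(15).


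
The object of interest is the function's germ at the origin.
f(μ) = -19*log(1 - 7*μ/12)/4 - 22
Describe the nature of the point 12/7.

The point is a logarithmic branch point.

The term (-19/4)*log(1 - μ/(12/7)) has argument 1 - 12/7/(12/7) = 0 at 12/7: a logarithmic (infinitely-sheeted) branch point; the remaining terms are analytic or single-valued there.


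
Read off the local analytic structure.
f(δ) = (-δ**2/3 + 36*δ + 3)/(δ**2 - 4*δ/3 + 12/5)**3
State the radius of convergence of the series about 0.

The radius of convergence is (2/5)*sqrt(15).

Denominator factor (δ**2 - 4*δ/3 + 12/5)^3: discriminant -352/45, complex-conjugate roots (2/3) + ((2/15)*sqrt(110))*i and (2/3) - ((2/15)*sqrt(110))*i; poles of order 3, moduli (2/5)*sqrt(15) and (2/5)*sqrt(15).
The radius of convergence is the smallest modulus among the singular points: (2/5)*sqrt(15).


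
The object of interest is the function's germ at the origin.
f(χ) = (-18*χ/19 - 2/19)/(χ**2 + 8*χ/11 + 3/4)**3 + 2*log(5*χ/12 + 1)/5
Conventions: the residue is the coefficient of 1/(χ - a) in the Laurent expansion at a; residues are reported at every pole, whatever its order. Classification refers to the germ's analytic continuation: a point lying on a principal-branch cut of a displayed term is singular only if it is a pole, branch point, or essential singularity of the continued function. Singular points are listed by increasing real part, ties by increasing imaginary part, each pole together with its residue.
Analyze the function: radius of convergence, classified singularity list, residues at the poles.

Denominator factor (χ**2 + 8*χ/11 + 3/4)^3: discriminant -299/121, complex-conjugate roots (-4/11) + ((1/22)*sqrt(299))*i and (-4/11) - ((1/22)*sqrt(299))*i; poles of order 3, moduli (1/2)*sqrt(3) and (1/2)*sqrt(3).
Branch term (2/5)*log(1 - χ/(-12/5)): its argument vanishes at χ = -12/5, a logarithmic branch point, modulus 12/5.
The radius of convergence is the smallest modulus among the singular points: (1/2)*sqrt(3).
The branch term is analytic at (-4/11) - ((1/22)*sqrt(299))*i and contributes nothing to the residue; only the rational part matters.
The factor χ**2 + 8*χ/11 + 3/4 splits as (χ - a)(χ - a') with a = (-4/11) - ((1/22)*sqrt(299))*i, a' = (-4/11) + ((1/22)*sqrt(299))*i. At the order-3 pole a set g(χ) = (χ - a)^3*(rational part) = [-18*χ/19 - 2/19] / (χ - a')^3.
Order-3 pole: residue = g''(a)/2; g''((-4/11) - ((1/22)*sqrt(299))*i) = ((8784600/507887081)*sqrt(299))*i, so the residue is ((4392300/507887081)*sqrt(299))*i.
The branch term is analytic at (-4/11) + ((1/22)*sqrt(299))*i and contributes nothing to the residue; only the rational part matters.
The factor χ**2 + 8*χ/11 + 3/4 splits as (χ - a)(χ - a') with a = (-4/11) + ((1/22)*sqrt(299))*i, a' = (-4/11) - ((1/22)*sqrt(299))*i. At the order-3 pole a set g(χ) = (χ - a)^3*(rational part) = [-18*χ/19 - 2/19] / (χ - a')^3.
Order-3 pole: residue = g''(a)/2; g''((-4/11) + ((1/22)*sqrt(299))*i) = -((8784600/507887081)*sqrt(299))*i, so the residue is -((4392300/507887081)*sqrt(299))*i.
List the singular points by increasing real part (a conjugate pair: the negative imaginary part first).

Radius of convergence at 0: (1/2)*sqrt(3).
At -12/5: a logarithmic branch point.
At (-4/11) - ((1/22)*sqrt(299))*i: a pole of order 3; residue ((4392300/507887081)*sqrt(299))*i.
At (-4/11) + ((1/22)*sqrt(299))*i: a pole of order 3; residue -((4392300/507887081)*sqrt(299))*i.


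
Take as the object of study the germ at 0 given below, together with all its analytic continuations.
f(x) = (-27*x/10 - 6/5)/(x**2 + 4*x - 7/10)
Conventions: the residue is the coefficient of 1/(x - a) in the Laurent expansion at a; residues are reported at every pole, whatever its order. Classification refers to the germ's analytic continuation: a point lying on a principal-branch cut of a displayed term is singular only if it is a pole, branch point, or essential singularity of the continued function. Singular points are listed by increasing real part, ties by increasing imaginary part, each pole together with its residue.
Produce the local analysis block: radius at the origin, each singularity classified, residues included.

Denominator factor (x**2 + 4*x - 7/10): discriminant 94/5, real irrational roots -2 + (1/10)*sqrt(470) and -2 - (1/10)*sqrt(470); poles of order 1, moduli -2 + (1/10)*sqrt(470) and 2 + (1/10)*sqrt(470).
The radius of convergence is the smallest modulus among the singular points: -2 + (1/10)*sqrt(470).
The factor x**2 + 4*x - 7/10 splits as (x - a)(x - a') with a = -2 - (1/10)*sqrt(470), a' = -2 + (1/10)*sqrt(470). At the order-1 pole a set g(x) = (x - a)*f(x) = [-27*x/10 - 6/5] / (x - a').
Simple pole: residue = g(a) at a = -2 - (1/10)*sqrt(470), which is -27/20 - (21/470)*sqrt(470).
The factor x**2 + 4*x - 7/10 splits as (x - a)(x - a') with a = -2 + (1/10)*sqrt(470), a' = -2 - (1/10)*sqrt(470). At the order-1 pole a set g(x) = (x - a)*f(x) = [-27*x/10 - 6/5] / (x - a').
Simple pole: residue = g(a) at a = -2 + (1/10)*sqrt(470), which is -27/20 + (21/470)*sqrt(470).
List the singular points by increasing real part (a conjugate pair: the negative imaginary part first).

Radius of convergence at 0: -2 + (1/10)*sqrt(470).
At -2 - (1/10)*sqrt(470): a pole of order 1; residue -27/20 - (21/470)*sqrt(470).
At -2 + (1/10)*sqrt(470): a pole of order 1; residue -27/20 + (21/470)*sqrt(470).


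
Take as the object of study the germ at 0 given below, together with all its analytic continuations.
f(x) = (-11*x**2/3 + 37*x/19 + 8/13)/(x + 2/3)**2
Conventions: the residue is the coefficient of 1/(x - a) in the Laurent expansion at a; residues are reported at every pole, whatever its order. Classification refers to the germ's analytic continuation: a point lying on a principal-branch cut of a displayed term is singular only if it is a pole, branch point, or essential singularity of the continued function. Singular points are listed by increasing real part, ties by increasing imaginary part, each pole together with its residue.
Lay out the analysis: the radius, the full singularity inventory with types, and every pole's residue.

Radius of convergence at 0: 2/3.
At -2/3: a pole of order 2; residue 1169/171.

Denominator factor (x + 2/3)^2: pole of order 2 at -2/3, modulus 2/3.
The radius of convergence is the smallest modulus among the singular points: 2/3.
At the order-2 pole -2/3 set g(x) = (x - (-2/3))^2*f(x) = -11*x**2/3 + 37*x/19 + 8/13.
Order-2 pole: residue = g'(a); g'(-2/3) = 1169/171, so the residue is 1169/171.


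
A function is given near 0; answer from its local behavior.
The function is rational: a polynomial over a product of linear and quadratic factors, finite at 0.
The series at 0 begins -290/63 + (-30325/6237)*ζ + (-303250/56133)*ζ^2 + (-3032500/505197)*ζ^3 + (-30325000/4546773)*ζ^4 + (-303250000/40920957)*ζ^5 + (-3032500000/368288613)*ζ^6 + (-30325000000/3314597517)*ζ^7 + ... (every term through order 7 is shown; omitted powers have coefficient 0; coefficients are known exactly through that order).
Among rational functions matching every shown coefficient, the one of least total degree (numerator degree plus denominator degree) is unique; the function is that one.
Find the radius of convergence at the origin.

The radius of convergence is 9/10.

No rational of total degree below 2 reproduces all 8 coefficients; solving the [1/1] Pade equations on them gives f(ζ) = (29/7 - 5*ζ/22)/(ζ - 9/10), whose expansion matches every shown term.
Denominator factor (ζ - 9/10): pole of order 1 at 9/10, modulus 9/10.
The radius of convergence is the smallest modulus among the singular points: 9/10.


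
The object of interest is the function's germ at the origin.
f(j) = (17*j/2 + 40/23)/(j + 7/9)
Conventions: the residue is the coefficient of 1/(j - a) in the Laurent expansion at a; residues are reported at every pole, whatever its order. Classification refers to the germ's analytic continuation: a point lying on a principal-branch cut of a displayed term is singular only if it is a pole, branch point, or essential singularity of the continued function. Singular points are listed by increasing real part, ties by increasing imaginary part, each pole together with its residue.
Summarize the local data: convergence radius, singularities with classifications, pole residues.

Denominator factor (j + 7/9): pole of order 1 at -7/9, modulus 7/9.
The radius of convergence is the smallest modulus among the singular points: 7/9.
At the order-1 pole -7/9 set g(j) = (j - (-7/9))*f(j) = 17*j/2 + 40/23.
Simple pole: residue = g(a) at a = -7/9, which is -2017/414.

Radius of convergence at 0: 7/9.
At -7/9: a pole of order 1; residue -2017/414.


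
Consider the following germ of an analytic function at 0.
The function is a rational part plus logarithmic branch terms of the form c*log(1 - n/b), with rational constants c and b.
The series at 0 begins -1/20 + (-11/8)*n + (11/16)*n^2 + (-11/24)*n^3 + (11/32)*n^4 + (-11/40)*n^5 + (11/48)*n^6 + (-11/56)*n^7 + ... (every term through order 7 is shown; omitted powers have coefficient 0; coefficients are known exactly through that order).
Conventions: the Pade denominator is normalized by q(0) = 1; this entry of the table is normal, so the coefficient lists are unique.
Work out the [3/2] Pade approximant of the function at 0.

Taylor coefficients needed (read off): a_0 = -1/20, a_1 = -11/8, a_2 = 11/16, a_3 = -11/24, a_4 = 11/32, a_5 = -11/40.
Write the denominator as Q(n) = 1 + q1*n + q2*n^2. Requiring Q*f - P = O(n^6) with deg P <= 3 kills the coefficients of n^4..n^5 in Q*f:
  n^4: a_4 + q1*a_3 + q2*a_2 = 0, i.e. 11/32 + (-11/24)*q1 + (11/16)*q2 = 0.
  n^5: a_5 + q1*a_4 + q2*a_3 = 0, i.e. -11/40 + (11/32)*q1 + (-11/24)*q2 = 0.
Solving this linear system: q1 = 6/5, q2 = 3/10.
The numerator is Q*f truncated at degree 3: P0 = a_0 = -1/20; P1 = a_1 + q1*a_0 = -287/200; P2 = a_2 + q1*a_1 + q2*a_0 = -391/400; P3 = a_3 + q1*a_2 + q2*a_1 = -11/240.

The Pade approximant has numerator coefficients [-1/20, -287/200, -391/400, -11/240]; denominator coefficients [1, 6/5, 3/10].
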